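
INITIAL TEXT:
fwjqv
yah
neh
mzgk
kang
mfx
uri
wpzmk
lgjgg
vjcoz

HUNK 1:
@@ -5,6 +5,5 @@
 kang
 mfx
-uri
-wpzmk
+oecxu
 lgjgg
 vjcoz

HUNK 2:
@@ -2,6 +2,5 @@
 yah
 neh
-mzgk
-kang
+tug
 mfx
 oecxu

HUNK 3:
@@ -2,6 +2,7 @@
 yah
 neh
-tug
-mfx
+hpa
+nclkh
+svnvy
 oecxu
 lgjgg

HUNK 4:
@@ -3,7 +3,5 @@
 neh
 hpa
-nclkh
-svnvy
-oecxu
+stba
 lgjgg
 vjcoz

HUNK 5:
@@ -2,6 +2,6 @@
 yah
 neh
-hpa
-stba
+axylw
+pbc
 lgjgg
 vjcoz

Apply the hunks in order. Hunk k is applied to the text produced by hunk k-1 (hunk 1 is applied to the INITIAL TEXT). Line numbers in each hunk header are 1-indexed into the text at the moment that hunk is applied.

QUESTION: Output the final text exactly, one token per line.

Hunk 1: at line 5 remove [uri,wpzmk] add [oecxu] -> 9 lines: fwjqv yah neh mzgk kang mfx oecxu lgjgg vjcoz
Hunk 2: at line 2 remove [mzgk,kang] add [tug] -> 8 lines: fwjqv yah neh tug mfx oecxu lgjgg vjcoz
Hunk 3: at line 2 remove [tug,mfx] add [hpa,nclkh,svnvy] -> 9 lines: fwjqv yah neh hpa nclkh svnvy oecxu lgjgg vjcoz
Hunk 4: at line 3 remove [nclkh,svnvy,oecxu] add [stba] -> 7 lines: fwjqv yah neh hpa stba lgjgg vjcoz
Hunk 5: at line 2 remove [hpa,stba] add [axylw,pbc] -> 7 lines: fwjqv yah neh axylw pbc lgjgg vjcoz

Answer: fwjqv
yah
neh
axylw
pbc
lgjgg
vjcoz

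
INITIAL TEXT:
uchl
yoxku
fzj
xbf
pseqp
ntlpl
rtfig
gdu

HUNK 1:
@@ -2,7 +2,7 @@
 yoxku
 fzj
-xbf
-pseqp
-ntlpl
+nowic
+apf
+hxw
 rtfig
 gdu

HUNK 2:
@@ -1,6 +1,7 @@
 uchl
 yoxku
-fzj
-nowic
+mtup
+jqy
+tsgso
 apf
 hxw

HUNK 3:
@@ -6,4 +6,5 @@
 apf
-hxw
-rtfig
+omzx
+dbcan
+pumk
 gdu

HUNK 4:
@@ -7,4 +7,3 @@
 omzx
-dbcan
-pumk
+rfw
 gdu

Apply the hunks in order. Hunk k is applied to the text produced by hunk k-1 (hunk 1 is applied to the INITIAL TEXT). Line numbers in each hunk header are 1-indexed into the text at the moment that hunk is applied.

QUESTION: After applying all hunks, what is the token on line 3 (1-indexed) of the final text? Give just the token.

Hunk 1: at line 2 remove [xbf,pseqp,ntlpl] add [nowic,apf,hxw] -> 8 lines: uchl yoxku fzj nowic apf hxw rtfig gdu
Hunk 2: at line 1 remove [fzj,nowic] add [mtup,jqy,tsgso] -> 9 lines: uchl yoxku mtup jqy tsgso apf hxw rtfig gdu
Hunk 3: at line 6 remove [hxw,rtfig] add [omzx,dbcan,pumk] -> 10 lines: uchl yoxku mtup jqy tsgso apf omzx dbcan pumk gdu
Hunk 4: at line 7 remove [dbcan,pumk] add [rfw] -> 9 lines: uchl yoxku mtup jqy tsgso apf omzx rfw gdu
Final line 3: mtup

Answer: mtup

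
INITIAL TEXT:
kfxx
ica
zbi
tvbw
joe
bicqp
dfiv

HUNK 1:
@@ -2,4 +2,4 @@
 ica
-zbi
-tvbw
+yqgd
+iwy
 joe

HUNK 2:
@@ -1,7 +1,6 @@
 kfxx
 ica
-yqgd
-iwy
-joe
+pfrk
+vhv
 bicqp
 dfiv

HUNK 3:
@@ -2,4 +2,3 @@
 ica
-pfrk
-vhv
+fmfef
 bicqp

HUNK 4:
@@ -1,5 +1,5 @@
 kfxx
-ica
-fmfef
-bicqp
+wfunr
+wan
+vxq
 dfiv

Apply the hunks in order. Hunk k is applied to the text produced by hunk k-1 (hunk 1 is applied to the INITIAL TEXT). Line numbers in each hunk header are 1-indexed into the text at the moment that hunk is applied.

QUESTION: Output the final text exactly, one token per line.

Answer: kfxx
wfunr
wan
vxq
dfiv

Derivation:
Hunk 1: at line 2 remove [zbi,tvbw] add [yqgd,iwy] -> 7 lines: kfxx ica yqgd iwy joe bicqp dfiv
Hunk 2: at line 1 remove [yqgd,iwy,joe] add [pfrk,vhv] -> 6 lines: kfxx ica pfrk vhv bicqp dfiv
Hunk 3: at line 2 remove [pfrk,vhv] add [fmfef] -> 5 lines: kfxx ica fmfef bicqp dfiv
Hunk 4: at line 1 remove [ica,fmfef,bicqp] add [wfunr,wan,vxq] -> 5 lines: kfxx wfunr wan vxq dfiv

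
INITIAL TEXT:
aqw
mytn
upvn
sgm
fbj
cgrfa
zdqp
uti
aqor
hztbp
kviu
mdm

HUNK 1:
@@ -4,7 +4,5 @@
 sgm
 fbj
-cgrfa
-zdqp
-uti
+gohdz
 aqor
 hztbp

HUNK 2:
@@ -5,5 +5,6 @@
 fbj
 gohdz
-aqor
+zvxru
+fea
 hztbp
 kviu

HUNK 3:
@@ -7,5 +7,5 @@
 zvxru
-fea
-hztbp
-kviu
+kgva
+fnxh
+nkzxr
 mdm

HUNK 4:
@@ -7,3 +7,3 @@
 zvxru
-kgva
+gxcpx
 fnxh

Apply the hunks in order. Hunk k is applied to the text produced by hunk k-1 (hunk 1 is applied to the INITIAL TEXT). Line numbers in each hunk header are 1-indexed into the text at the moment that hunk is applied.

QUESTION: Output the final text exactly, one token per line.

Answer: aqw
mytn
upvn
sgm
fbj
gohdz
zvxru
gxcpx
fnxh
nkzxr
mdm

Derivation:
Hunk 1: at line 4 remove [cgrfa,zdqp,uti] add [gohdz] -> 10 lines: aqw mytn upvn sgm fbj gohdz aqor hztbp kviu mdm
Hunk 2: at line 5 remove [aqor] add [zvxru,fea] -> 11 lines: aqw mytn upvn sgm fbj gohdz zvxru fea hztbp kviu mdm
Hunk 3: at line 7 remove [fea,hztbp,kviu] add [kgva,fnxh,nkzxr] -> 11 lines: aqw mytn upvn sgm fbj gohdz zvxru kgva fnxh nkzxr mdm
Hunk 4: at line 7 remove [kgva] add [gxcpx] -> 11 lines: aqw mytn upvn sgm fbj gohdz zvxru gxcpx fnxh nkzxr mdm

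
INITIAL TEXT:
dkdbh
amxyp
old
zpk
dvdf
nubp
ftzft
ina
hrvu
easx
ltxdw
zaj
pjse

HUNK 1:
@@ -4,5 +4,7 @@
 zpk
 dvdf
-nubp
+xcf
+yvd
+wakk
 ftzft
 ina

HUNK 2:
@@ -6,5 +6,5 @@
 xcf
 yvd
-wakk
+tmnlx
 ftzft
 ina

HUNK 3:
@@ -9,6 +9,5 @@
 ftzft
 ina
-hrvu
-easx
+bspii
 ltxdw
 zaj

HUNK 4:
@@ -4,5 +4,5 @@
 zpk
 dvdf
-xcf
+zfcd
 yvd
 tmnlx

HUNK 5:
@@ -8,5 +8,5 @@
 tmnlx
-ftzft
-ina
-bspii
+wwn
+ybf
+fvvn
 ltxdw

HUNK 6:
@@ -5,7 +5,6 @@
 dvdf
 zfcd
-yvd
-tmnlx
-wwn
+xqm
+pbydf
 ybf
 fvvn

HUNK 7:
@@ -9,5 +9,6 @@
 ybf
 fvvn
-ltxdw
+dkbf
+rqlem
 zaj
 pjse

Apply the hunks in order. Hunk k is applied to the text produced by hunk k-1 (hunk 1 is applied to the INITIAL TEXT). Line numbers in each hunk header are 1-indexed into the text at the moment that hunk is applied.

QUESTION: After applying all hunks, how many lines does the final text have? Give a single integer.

Answer: 14

Derivation:
Hunk 1: at line 4 remove [nubp] add [xcf,yvd,wakk] -> 15 lines: dkdbh amxyp old zpk dvdf xcf yvd wakk ftzft ina hrvu easx ltxdw zaj pjse
Hunk 2: at line 6 remove [wakk] add [tmnlx] -> 15 lines: dkdbh amxyp old zpk dvdf xcf yvd tmnlx ftzft ina hrvu easx ltxdw zaj pjse
Hunk 3: at line 9 remove [hrvu,easx] add [bspii] -> 14 lines: dkdbh amxyp old zpk dvdf xcf yvd tmnlx ftzft ina bspii ltxdw zaj pjse
Hunk 4: at line 4 remove [xcf] add [zfcd] -> 14 lines: dkdbh amxyp old zpk dvdf zfcd yvd tmnlx ftzft ina bspii ltxdw zaj pjse
Hunk 5: at line 8 remove [ftzft,ina,bspii] add [wwn,ybf,fvvn] -> 14 lines: dkdbh amxyp old zpk dvdf zfcd yvd tmnlx wwn ybf fvvn ltxdw zaj pjse
Hunk 6: at line 5 remove [yvd,tmnlx,wwn] add [xqm,pbydf] -> 13 lines: dkdbh amxyp old zpk dvdf zfcd xqm pbydf ybf fvvn ltxdw zaj pjse
Hunk 7: at line 9 remove [ltxdw] add [dkbf,rqlem] -> 14 lines: dkdbh amxyp old zpk dvdf zfcd xqm pbydf ybf fvvn dkbf rqlem zaj pjse
Final line count: 14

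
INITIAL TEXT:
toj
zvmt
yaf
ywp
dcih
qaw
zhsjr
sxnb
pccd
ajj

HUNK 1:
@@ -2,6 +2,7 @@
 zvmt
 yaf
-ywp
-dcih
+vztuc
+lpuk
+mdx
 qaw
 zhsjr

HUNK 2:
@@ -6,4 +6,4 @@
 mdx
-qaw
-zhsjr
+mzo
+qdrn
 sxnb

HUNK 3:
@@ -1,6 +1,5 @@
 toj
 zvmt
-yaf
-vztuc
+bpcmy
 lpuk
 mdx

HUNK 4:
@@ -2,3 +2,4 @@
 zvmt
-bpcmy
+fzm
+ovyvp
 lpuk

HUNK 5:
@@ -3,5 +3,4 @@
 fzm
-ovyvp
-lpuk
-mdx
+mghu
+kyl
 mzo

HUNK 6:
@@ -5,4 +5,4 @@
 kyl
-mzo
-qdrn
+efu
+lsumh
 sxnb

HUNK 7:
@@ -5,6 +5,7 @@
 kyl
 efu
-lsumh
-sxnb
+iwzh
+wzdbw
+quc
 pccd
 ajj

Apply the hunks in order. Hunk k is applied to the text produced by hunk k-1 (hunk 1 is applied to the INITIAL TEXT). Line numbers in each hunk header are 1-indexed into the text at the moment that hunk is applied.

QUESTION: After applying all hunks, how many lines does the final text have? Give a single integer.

Hunk 1: at line 2 remove [ywp,dcih] add [vztuc,lpuk,mdx] -> 11 lines: toj zvmt yaf vztuc lpuk mdx qaw zhsjr sxnb pccd ajj
Hunk 2: at line 6 remove [qaw,zhsjr] add [mzo,qdrn] -> 11 lines: toj zvmt yaf vztuc lpuk mdx mzo qdrn sxnb pccd ajj
Hunk 3: at line 1 remove [yaf,vztuc] add [bpcmy] -> 10 lines: toj zvmt bpcmy lpuk mdx mzo qdrn sxnb pccd ajj
Hunk 4: at line 2 remove [bpcmy] add [fzm,ovyvp] -> 11 lines: toj zvmt fzm ovyvp lpuk mdx mzo qdrn sxnb pccd ajj
Hunk 5: at line 3 remove [ovyvp,lpuk,mdx] add [mghu,kyl] -> 10 lines: toj zvmt fzm mghu kyl mzo qdrn sxnb pccd ajj
Hunk 6: at line 5 remove [mzo,qdrn] add [efu,lsumh] -> 10 lines: toj zvmt fzm mghu kyl efu lsumh sxnb pccd ajj
Hunk 7: at line 5 remove [lsumh,sxnb] add [iwzh,wzdbw,quc] -> 11 lines: toj zvmt fzm mghu kyl efu iwzh wzdbw quc pccd ajj
Final line count: 11

Answer: 11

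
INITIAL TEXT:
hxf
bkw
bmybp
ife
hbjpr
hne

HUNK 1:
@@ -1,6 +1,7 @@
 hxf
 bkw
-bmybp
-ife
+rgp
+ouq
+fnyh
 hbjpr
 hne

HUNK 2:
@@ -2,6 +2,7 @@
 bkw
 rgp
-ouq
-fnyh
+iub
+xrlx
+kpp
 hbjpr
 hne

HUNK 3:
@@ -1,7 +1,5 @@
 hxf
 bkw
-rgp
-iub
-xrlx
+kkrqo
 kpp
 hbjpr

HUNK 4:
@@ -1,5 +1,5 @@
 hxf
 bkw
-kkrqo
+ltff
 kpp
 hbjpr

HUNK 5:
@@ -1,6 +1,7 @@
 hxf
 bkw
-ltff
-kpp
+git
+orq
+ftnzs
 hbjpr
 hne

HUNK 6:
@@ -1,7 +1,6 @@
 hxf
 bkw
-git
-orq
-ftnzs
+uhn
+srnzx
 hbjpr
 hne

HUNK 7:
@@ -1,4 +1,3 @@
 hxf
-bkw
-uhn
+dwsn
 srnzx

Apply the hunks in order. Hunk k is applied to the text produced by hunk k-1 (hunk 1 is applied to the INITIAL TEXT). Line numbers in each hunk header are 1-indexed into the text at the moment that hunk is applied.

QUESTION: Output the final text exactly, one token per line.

Hunk 1: at line 1 remove [bmybp,ife] add [rgp,ouq,fnyh] -> 7 lines: hxf bkw rgp ouq fnyh hbjpr hne
Hunk 2: at line 2 remove [ouq,fnyh] add [iub,xrlx,kpp] -> 8 lines: hxf bkw rgp iub xrlx kpp hbjpr hne
Hunk 3: at line 1 remove [rgp,iub,xrlx] add [kkrqo] -> 6 lines: hxf bkw kkrqo kpp hbjpr hne
Hunk 4: at line 1 remove [kkrqo] add [ltff] -> 6 lines: hxf bkw ltff kpp hbjpr hne
Hunk 5: at line 1 remove [ltff,kpp] add [git,orq,ftnzs] -> 7 lines: hxf bkw git orq ftnzs hbjpr hne
Hunk 6: at line 1 remove [git,orq,ftnzs] add [uhn,srnzx] -> 6 lines: hxf bkw uhn srnzx hbjpr hne
Hunk 7: at line 1 remove [bkw,uhn] add [dwsn] -> 5 lines: hxf dwsn srnzx hbjpr hne

Answer: hxf
dwsn
srnzx
hbjpr
hne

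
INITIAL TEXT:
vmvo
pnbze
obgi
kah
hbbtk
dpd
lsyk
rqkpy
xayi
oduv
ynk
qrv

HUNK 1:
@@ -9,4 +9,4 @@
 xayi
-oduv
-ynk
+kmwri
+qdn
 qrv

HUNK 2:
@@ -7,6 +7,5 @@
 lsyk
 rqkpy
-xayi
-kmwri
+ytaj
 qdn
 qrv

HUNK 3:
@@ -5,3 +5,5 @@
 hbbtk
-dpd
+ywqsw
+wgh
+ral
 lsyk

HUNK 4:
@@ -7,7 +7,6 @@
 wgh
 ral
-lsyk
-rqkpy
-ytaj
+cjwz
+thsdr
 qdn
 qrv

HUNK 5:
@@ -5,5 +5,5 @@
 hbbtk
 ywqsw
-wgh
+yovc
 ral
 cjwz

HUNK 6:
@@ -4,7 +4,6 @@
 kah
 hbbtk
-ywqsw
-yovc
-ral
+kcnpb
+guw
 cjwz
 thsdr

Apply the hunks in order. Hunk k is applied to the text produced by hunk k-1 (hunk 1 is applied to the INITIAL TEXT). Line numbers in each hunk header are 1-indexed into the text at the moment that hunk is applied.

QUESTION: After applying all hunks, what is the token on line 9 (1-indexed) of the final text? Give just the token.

Hunk 1: at line 9 remove [oduv,ynk] add [kmwri,qdn] -> 12 lines: vmvo pnbze obgi kah hbbtk dpd lsyk rqkpy xayi kmwri qdn qrv
Hunk 2: at line 7 remove [xayi,kmwri] add [ytaj] -> 11 lines: vmvo pnbze obgi kah hbbtk dpd lsyk rqkpy ytaj qdn qrv
Hunk 3: at line 5 remove [dpd] add [ywqsw,wgh,ral] -> 13 lines: vmvo pnbze obgi kah hbbtk ywqsw wgh ral lsyk rqkpy ytaj qdn qrv
Hunk 4: at line 7 remove [lsyk,rqkpy,ytaj] add [cjwz,thsdr] -> 12 lines: vmvo pnbze obgi kah hbbtk ywqsw wgh ral cjwz thsdr qdn qrv
Hunk 5: at line 5 remove [wgh] add [yovc] -> 12 lines: vmvo pnbze obgi kah hbbtk ywqsw yovc ral cjwz thsdr qdn qrv
Hunk 6: at line 4 remove [ywqsw,yovc,ral] add [kcnpb,guw] -> 11 lines: vmvo pnbze obgi kah hbbtk kcnpb guw cjwz thsdr qdn qrv
Final line 9: thsdr

Answer: thsdr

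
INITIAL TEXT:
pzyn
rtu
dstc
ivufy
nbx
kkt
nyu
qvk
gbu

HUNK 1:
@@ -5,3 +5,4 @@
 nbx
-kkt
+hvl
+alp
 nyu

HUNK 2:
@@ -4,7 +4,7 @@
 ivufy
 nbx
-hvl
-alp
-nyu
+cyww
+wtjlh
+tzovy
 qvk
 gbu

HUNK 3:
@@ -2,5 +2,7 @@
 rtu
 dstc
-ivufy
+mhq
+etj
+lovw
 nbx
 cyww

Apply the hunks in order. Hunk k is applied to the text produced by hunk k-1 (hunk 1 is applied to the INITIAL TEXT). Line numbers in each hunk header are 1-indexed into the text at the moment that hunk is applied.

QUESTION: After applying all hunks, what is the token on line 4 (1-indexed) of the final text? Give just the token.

Answer: mhq

Derivation:
Hunk 1: at line 5 remove [kkt] add [hvl,alp] -> 10 lines: pzyn rtu dstc ivufy nbx hvl alp nyu qvk gbu
Hunk 2: at line 4 remove [hvl,alp,nyu] add [cyww,wtjlh,tzovy] -> 10 lines: pzyn rtu dstc ivufy nbx cyww wtjlh tzovy qvk gbu
Hunk 3: at line 2 remove [ivufy] add [mhq,etj,lovw] -> 12 lines: pzyn rtu dstc mhq etj lovw nbx cyww wtjlh tzovy qvk gbu
Final line 4: mhq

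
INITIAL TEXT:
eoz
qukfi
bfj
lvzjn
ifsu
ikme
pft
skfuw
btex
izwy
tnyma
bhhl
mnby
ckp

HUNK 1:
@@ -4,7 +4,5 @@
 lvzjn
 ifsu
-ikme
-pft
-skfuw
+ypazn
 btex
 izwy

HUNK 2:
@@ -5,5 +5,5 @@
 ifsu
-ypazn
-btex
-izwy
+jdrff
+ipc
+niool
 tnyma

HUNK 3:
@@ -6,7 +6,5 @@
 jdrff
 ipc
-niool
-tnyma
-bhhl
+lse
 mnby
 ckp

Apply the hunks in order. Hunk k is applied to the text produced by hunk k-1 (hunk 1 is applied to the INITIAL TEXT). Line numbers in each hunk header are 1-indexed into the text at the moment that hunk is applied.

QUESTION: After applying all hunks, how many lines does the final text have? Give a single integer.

Answer: 10

Derivation:
Hunk 1: at line 4 remove [ikme,pft,skfuw] add [ypazn] -> 12 lines: eoz qukfi bfj lvzjn ifsu ypazn btex izwy tnyma bhhl mnby ckp
Hunk 2: at line 5 remove [ypazn,btex,izwy] add [jdrff,ipc,niool] -> 12 lines: eoz qukfi bfj lvzjn ifsu jdrff ipc niool tnyma bhhl mnby ckp
Hunk 3: at line 6 remove [niool,tnyma,bhhl] add [lse] -> 10 lines: eoz qukfi bfj lvzjn ifsu jdrff ipc lse mnby ckp
Final line count: 10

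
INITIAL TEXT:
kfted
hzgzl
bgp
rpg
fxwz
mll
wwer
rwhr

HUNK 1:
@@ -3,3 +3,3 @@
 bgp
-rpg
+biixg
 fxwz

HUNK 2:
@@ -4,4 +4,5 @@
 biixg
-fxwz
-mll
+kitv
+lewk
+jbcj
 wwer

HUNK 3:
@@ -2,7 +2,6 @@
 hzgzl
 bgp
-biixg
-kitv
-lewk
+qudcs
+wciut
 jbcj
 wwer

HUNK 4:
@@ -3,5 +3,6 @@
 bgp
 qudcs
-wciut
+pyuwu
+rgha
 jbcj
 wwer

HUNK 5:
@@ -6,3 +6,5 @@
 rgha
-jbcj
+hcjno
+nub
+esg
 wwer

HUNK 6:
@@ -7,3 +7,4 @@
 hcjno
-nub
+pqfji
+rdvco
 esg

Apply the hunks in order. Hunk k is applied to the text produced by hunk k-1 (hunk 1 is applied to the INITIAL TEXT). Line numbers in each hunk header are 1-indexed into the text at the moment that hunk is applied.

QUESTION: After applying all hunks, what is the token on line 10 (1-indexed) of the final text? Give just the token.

Hunk 1: at line 3 remove [rpg] add [biixg] -> 8 lines: kfted hzgzl bgp biixg fxwz mll wwer rwhr
Hunk 2: at line 4 remove [fxwz,mll] add [kitv,lewk,jbcj] -> 9 lines: kfted hzgzl bgp biixg kitv lewk jbcj wwer rwhr
Hunk 3: at line 2 remove [biixg,kitv,lewk] add [qudcs,wciut] -> 8 lines: kfted hzgzl bgp qudcs wciut jbcj wwer rwhr
Hunk 4: at line 3 remove [wciut] add [pyuwu,rgha] -> 9 lines: kfted hzgzl bgp qudcs pyuwu rgha jbcj wwer rwhr
Hunk 5: at line 6 remove [jbcj] add [hcjno,nub,esg] -> 11 lines: kfted hzgzl bgp qudcs pyuwu rgha hcjno nub esg wwer rwhr
Hunk 6: at line 7 remove [nub] add [pqfji,rdvco] -> 12 lines: kfted hzgzl bgp qudcs pyuwu rgha hcjno pqfji rdvco esg wwer rwhr
Final line 10: esg

Answer: esg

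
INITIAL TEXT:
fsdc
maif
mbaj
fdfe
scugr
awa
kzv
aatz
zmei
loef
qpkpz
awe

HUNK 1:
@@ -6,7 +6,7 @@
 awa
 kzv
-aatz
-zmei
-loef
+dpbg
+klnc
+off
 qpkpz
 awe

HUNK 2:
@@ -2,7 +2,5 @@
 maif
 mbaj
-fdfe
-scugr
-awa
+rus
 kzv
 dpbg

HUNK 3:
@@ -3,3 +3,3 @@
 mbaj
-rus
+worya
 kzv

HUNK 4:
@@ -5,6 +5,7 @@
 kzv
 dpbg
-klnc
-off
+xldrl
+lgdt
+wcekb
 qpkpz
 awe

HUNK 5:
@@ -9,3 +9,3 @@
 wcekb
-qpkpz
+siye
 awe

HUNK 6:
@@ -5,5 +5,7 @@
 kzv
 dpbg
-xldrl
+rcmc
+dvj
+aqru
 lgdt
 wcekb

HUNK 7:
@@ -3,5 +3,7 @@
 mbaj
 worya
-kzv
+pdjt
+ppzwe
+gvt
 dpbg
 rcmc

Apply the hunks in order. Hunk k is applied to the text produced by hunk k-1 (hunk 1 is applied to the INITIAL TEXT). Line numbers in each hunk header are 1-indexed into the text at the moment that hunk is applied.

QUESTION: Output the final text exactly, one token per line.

Answer: fsdc
maif
mbaj
worya
pdjt
ppzwe
gvt
dpbg
rcmc
dvj
aqru
lgdt
wcekb
siye
awe

Derivation:
Hunk 1: at line 6 remove [aatz,zmei,loef] add [dpbg,klnc,off] -> 12 lines: fsdc maif mbaj fdfe scugr awa kzv dpbg klnc off qpkpz awe
Hunk 2: at line 2 remove [fdfe,scugr,awa] add [rus] -> 10 lines: fsdc maif mbaj rus kzv dpbg klnc off qpkpz awe
Hunk 3: at line 3 remove [rus] add [worya] -> 10 lines: fsdc maif mbaj worya kzv dpbg klnc off qpkpz awe
Hunk 4: at line 5 remove [klnc,off] add [xldrl,lgdt,wcekb] -> 11 lines: fsdc maif mbaj worya kzv dpbg xldrl lgdt wcekb qpkpz awe
Hunk 5: at line 9 remove [qpkpz] add [siye] -> 11 lines: fsdc maif mbaj worya kzv dpbg xldrl lgdt wcekb siye awe
Hunk 6: at line 5 remove [xldrl] add [rcmc,dvj,aqru] -> 13 lines: fsdc maif mbaj worya kzv dpbg rcmc dvj aqru lgdt wcekb siye awe
Hunk 7: at line 3 remove [kzv] add [pdjt,ppzwe,gvt] -> 15 lines: fsdc maif mbaj worya pdjt ppzwe gvt dpbg rcmc dvj aqru lgdt wcekb siye awe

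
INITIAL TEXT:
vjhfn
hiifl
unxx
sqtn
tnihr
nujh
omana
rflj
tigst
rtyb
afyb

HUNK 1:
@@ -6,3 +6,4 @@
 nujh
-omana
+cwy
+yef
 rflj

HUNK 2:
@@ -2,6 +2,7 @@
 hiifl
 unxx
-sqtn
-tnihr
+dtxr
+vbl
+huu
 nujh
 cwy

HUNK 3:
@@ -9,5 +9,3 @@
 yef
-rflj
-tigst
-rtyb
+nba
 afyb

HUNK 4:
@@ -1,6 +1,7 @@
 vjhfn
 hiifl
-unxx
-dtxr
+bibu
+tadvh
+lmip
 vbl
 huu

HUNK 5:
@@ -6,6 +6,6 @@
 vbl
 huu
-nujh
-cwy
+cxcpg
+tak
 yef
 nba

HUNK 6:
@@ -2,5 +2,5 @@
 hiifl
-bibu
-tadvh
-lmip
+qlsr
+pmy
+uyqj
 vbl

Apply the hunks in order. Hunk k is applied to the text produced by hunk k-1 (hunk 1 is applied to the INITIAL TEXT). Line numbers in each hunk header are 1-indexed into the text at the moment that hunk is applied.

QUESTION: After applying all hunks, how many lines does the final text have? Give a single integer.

Hunk 1: at line 6 remove [omana] add [cwy,yef] -> 12 lines: vjhfn hiifl unxx sqtn tnihr nujh cwy yef rflj tigst rtyb afyb
Hunk 2: at line 2 remove [sqtn,tnihr] add [dtxr,vbl,huu] -> 13 lines: vjhfn hiifl unxx dtxr vbl huu nujh cwy yef rflj tigst rtyb afyb
Hunk 3: at line 9 remove [rflj,tigst,rtyb] add [nba] -> 11 lines: vjhfn hiifl unxx dtxr vbl huu nujh cwy yef nba afyb
Hunk 4: at line 1 remove [unxx,dtxr] add [bibu,tadvh,lmip] -> 12 lines: vjhfn hiifl bibu tadvh lmip vbl huu nujh cwy yef nba afyb
Hunk 5: at line 6 remove [nujh,cwy] add [cxcpg,tak] -> 12 lines: vjhfn hiifl bibu tadvh lmip vbl huu cxcpg tak yef nba afyb
Hunk 6: at line 2 remove [bibu,tadvh,lmip] add [qlsr,pmy,uyqj] -> 12 lines: vjhfn hiifl qlsr pmy uyqj vbl huu cxcpg tak yef nba afyb
Final line count: 12

Answer: 12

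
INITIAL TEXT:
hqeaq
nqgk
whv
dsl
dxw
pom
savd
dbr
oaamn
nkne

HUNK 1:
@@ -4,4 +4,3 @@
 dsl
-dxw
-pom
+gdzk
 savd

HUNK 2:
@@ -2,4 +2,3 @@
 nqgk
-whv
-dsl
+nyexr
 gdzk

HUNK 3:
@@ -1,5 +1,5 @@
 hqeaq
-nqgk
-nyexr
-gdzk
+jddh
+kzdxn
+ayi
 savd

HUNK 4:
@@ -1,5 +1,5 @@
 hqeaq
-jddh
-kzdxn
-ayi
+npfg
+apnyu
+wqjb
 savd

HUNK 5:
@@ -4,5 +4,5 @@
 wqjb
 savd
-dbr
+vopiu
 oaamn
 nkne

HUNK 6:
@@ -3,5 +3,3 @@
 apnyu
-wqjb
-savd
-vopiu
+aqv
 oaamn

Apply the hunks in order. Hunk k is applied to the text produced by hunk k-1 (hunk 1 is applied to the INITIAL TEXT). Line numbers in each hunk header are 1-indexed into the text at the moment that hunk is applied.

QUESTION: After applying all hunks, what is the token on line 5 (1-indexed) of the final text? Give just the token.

Answer: oaamn

Derivation:
Hunk 1: at line 4 remove [dxw,pom] add [gdzk] -> 9 lines: hqeaq nqgk whv dsl gdzk savd dbr oaamn nkne
Hunk 2: at line 2 remove [whv,dsl] add [nyexr] -> 8 lines: hqeaq nqgk nyexr gdzk savd dbr oaamn nkne
Hunk 3: at line 1 remove [nqgk,nyexr,gdzk] add [jddh,kzdxn,ayi] -> 8 lines: hqeaq jddh kzdxn ayi savd dbr oaamn nkne
Hunk 4: at line 1 remove [jddh,kzdxn,ayi] add [npfg,apnyu,wqjb] -> 8 lines: hqeaq npfg apnyu wqjb savd dbr oaamn nkne
Hunk 5: at line 4 remove [dbr] add [vopiu] -> 8 lines: hqeaq npfg apnyu wqjb savd vopiu oaamn nkne
Hunk 6: at line 3 remove [wqjb,savd,vopiu] add [aqv] -> 6 lines: hqeaq npfg apnyu aqv oaamn nkne
Final line 5: oaamn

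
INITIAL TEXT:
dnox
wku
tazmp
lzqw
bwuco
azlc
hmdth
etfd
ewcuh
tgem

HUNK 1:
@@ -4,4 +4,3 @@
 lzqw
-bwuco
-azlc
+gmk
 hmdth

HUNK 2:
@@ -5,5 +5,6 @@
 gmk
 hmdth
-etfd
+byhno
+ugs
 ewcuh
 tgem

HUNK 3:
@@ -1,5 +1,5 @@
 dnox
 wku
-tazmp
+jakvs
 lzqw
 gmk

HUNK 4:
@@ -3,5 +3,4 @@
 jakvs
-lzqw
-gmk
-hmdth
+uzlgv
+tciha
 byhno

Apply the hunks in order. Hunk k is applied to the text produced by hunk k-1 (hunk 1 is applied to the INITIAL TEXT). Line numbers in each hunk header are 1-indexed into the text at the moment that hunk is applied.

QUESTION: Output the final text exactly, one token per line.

Answer: dnox
wku
jakvs
uzlgv
tciha
byhno
ugs
ewcuh
tgem

Derivation:
Hunk 1: at line 4 remove [bwuco,azlc] add [gmk] -> 9 lines: dnox wku tazmp lzqw gmk hmdth etfd ewcuh tgem
Hunk 2: at line 5 remove [etfd] add [byhno,ugs] -> 10 lines: dnox wku tazmp lzqw gmk hmdth byhno ugs ewcuh tgem
Hunk 3: at line 1 remove [tazmp] add [jakvs] -> 10 lines: dnox wku jakvs lzqw gmk hmdth byhno ugs ewcuh tgem
Hunk 4: at line 3 remove [lzqw,gmk,hmdth] add [uzlgv,tciha] -> 9 lines: dnox wku jakvs uzlgv tciha byhno ugs ewcuh tgem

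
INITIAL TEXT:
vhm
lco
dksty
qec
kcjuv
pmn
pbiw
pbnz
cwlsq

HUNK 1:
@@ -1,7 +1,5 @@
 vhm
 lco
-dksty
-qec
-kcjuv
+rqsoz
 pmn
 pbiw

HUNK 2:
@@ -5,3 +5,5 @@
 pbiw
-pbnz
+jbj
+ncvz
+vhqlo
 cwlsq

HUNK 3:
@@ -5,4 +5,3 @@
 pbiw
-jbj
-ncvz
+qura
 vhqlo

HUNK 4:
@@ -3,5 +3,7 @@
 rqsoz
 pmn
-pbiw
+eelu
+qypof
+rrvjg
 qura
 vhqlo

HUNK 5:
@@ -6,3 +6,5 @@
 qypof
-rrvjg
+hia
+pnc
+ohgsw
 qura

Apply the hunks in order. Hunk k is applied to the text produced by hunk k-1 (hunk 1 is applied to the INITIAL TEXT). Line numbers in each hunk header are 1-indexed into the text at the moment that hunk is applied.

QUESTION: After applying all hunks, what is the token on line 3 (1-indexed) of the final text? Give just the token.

Hunk 1: at line 1 remove [dksty,qec,kcjuv] add [rqsoz] -> 7 lines: vhm lco rqsoz pmn pbiw pbnz cwlsq
Hunk 2: at line 5 remove [pbnz] add [jbj,ncvz,vhqlo] -> 9 lines: vhm lco rqsoz pmn pbiw jbj ncvz vhqlo cwlsq
Hunk 3: at line 5 remove [jbj,ncvz] add [qura] -> 8 lines: vhm lco rqsoz pmn pbiw qura vhqlo cwlsq
Hunk 4: at line 3 remove [pbiw] add [eelu,qypof,rrvjg] -> 10 lines: vhm lco rqsoz pmn eelu qypof rrvjg qura vhqlo cwlsq
Hunk 5: at line 6 remove [rrvjg] add [hia,pnc,ohgsw] -> 12 lines: vhm lco rqsoz pmn eelu qypof hia pnc ohgsw qura vhqlo cwlsq
Final line 3: rqsoz

Answer: rqsoz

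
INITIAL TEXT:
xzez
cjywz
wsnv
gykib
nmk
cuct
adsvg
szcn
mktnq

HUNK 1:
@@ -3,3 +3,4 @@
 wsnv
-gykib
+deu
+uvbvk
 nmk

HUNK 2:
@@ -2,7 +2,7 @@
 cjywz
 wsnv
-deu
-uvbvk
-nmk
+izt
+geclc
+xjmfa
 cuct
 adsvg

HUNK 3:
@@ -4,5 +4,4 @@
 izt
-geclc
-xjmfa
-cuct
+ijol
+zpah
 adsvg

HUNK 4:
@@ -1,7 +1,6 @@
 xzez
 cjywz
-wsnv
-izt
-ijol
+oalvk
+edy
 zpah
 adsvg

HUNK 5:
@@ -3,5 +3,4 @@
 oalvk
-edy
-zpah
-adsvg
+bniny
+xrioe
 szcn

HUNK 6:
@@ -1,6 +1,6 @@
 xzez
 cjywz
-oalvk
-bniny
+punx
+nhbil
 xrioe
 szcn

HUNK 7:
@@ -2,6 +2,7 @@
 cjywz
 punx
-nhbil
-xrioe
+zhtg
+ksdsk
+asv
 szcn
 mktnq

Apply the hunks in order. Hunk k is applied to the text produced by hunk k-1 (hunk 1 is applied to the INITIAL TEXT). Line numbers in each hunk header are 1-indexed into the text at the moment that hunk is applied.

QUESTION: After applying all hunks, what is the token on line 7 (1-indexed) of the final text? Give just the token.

Hunk 1: at line 3 remove [gykib] add [deu,uvbvk] -> 10 lines: xzez cjywz wsnv deu uvbvk nmk cuct adsvg szcn mktnq
Hunk 2: at line 2 remove [deu,uvbvk,nmk] add [izt,geclc,xjmfa] -> 10 lines: xzez cjywz wsnv izt geclc xjmfa cuct adsvg szcn mktnq
Hunk 3: at line 4 remove [geclc,xjmfa,cuct] add [ijol,zpah] -> 9 lines: xzez cjywz wsnv izt ijol zpah adsvg szcn mktnq
Hunk 4: at line 1 remove [wsnv,izt,ijol] add [oalvk,edy] -> 8 lines: xzez cjywz oalvk edy zpah adsvg szcn mktnq
Hunk 5: at line 3 remove [edy,zpah,adsvg] add [bniny,xrioe] -> 7 lines: xzez cjywz oalvk bniny xrioe szcn mktnq
Hunk 6: at line 1 remove [oalvk,bniny] add [punx,nhbil] -> 7 lines: xzez cjywz punx nhbil xrioe szcn mktnq
Hunk 7: at line 2 remove [nhbil,xrioe] add [zhtg,ksdsk,asv] -> 8 lines: xzez cjywz punx zhtg ksdsk asv szcn mktnq
Final line 7: szcn

Answer: szcn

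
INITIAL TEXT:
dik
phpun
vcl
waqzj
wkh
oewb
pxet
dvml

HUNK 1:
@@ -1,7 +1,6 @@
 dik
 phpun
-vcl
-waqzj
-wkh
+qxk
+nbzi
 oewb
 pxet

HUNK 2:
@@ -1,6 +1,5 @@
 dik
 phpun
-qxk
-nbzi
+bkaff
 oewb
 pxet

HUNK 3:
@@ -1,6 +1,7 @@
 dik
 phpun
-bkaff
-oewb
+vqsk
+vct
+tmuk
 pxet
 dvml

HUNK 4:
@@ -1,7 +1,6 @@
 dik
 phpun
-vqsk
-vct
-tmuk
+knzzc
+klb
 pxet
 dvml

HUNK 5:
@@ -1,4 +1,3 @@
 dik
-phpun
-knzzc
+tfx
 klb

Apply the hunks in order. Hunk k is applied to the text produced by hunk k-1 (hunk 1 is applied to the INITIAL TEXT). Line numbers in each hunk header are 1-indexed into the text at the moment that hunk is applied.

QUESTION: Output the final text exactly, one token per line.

Answer: dik
tfx
klb
pxet
dvml

Derivation:
Hunk 1: at line 1 remove [vcl,waqzj,wkh] add [qxk,nbzi] -> 7 lines: dik phpun qxk nbzi oewb pxet dvml
Hunk 2: at line 1 remove [qxk,nbzi] add [bkaff] -> 6 lines: dik phpun bkaff oewb pxet dvml
Hunk 3: at line 1 remove [bkaff,oewb] add [vqsk,vct,tmuk] -> 7 lines: dik phpun vqsk vct tmuk pxet dvml
Hunk 4: at line 1 remove [vqsk,vct,tmuk] add [knzzc,klb] -> 6 lines: dik phpun knzzc klb pxet dvml
Hunk 5: at line 1 remove [phpun,knzzc] add [tfx] -> 5 lines: dik tfx klb pxet dvml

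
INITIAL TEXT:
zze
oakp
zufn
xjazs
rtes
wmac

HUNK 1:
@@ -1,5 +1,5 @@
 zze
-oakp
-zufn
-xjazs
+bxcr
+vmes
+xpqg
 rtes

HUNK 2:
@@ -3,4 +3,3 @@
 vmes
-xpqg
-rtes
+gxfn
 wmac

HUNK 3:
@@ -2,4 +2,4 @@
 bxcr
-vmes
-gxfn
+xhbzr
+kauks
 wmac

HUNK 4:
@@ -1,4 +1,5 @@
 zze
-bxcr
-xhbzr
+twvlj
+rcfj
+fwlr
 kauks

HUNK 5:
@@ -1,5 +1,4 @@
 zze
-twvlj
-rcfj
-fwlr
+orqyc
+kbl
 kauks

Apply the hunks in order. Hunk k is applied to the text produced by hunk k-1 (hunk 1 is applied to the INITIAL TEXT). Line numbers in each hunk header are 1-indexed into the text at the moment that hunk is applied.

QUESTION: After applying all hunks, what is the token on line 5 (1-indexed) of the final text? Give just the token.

Answer: wmac

Derivation:
Hunk 1: at line 1 remove [oakp,zufn,xjazs] add [bxcr,vmes,xpqg] -> 6 lines: zze bxcr vmes xpqg rtes wmac
Hunk 2: at line 3 remove [xpqg,rtes] add [gxfn] -> 5 lines: zze bxcr vmes gxfn wmac
Hunk 3: at line 2 remove [vmes,gxfn] add [xhbzr,kauks] -> 5 lines: zze bxcr xhbzr kauks wmac
Hunk 4: at line 1 remove [bxcr,xhbzr] add [twvlj,rcfj,fwlr] -> 6 lines: zze twvlj rcfj fwlr kauks wmac
Hunk 5: at line 1 remove [twvlj,rcfj,fwlr] add [orqyc,kbl] -> 5 lines: zze orqyc kbl kauks wmac
Final line 5: wmac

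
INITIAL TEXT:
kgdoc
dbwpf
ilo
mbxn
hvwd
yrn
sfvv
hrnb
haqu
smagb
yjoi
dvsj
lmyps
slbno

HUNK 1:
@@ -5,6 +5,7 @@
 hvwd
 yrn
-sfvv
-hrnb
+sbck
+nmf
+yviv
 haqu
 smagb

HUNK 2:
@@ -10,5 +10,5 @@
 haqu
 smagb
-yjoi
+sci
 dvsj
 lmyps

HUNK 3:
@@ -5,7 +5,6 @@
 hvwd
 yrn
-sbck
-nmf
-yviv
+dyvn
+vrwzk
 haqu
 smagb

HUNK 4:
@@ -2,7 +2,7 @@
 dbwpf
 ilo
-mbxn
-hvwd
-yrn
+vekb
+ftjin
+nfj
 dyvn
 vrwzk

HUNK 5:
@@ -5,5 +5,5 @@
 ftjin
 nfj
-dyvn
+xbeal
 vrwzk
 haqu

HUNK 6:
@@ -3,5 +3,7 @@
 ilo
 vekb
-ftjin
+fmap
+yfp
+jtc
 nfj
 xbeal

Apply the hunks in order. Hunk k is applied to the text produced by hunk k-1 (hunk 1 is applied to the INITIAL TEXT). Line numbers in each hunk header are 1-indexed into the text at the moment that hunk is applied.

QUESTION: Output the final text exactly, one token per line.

Hunk 1: at line 5 remove [sfvv,hrnb] add [sbck,nmf,yviv] -> 15 lines: kgdoc dbwpf ilo mbxn hvwd yrn sbck nmf yviv haqu smagb yjoi dvsj lmyps slbno
Hunk 2: at line 10 remove [yjoi] add [sci] -> 15 lines: kgdoc dbwpf ilo mbxn hvwd yrn sbck nmf yviv haqu smagb sci dvsj lmyps slbno
Hunk 3: at line 5 remove [sbck,nmf,yviv] add [dyvn,vrwzk] -> 14 lines: kgdoc dbwpf ilo mbxn hvwd yrn dyvn vrwzk haqu smagb sci dvsj lmyps slbno
Hunk 4: at line 2 remove [mbxn,hvwd,yrn] add [vekb,ftjin,nfj] -> 14 lines: kgdoc dbwpf ilo vekb ftjin nfj dyvn vrwzk haqu smagb sci dvsj lmyps slbno
Hunk 5: at line 5 remove [dyvn] add [xbeal] -> 14 lines: kgdoc dbwpf ilo vekb ftjin nfj xbeal vrwzk haqu smagb sci dvsj lmyps slbno
Hunk 6: at line 3 remove [ftjin] add [fmap,yfp,jtc] -> 16 lines: kgdoc dbwpf ilo vekb fmap yfp jtc nfj xbeal vrwzk haqu smagb sci dvsj lmyps slbno

Answer: kgdoc
dbwpf
ilo
vekb
fmap
yfp
jtc
nfj
xbeal
vrwzk
haqu
smagb
sci
dvsj
lmyps
slbno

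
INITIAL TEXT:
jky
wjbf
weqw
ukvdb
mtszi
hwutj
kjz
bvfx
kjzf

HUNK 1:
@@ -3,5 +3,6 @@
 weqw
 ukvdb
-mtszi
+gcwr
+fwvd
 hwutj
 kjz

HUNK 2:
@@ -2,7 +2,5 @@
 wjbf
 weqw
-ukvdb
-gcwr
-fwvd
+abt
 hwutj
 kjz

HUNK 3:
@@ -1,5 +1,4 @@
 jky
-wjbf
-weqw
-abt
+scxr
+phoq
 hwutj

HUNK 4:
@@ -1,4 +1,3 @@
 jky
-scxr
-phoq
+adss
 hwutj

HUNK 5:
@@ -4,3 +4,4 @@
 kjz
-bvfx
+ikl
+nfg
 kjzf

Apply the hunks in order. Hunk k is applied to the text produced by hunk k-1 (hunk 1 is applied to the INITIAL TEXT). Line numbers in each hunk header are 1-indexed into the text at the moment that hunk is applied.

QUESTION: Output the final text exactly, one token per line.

Hunk 1: at line 3 remove [mtszi] add [gcwr,fwvd] -> 10 lines: jky wjbf weqw ukvdb gcwr fwvd hwutj kjz bvfx kjzf
Hunk 2: at line 2 remove [ukvdb,gcwr,fwvd] add [abt] -> 8 lines: jky wjbf weqw abt hwutj kjz bvfx kjzf
Hunk 3: at line 1 remove [wjbf,weqw,abt] add [scxr,phoq] -> 7 lines: jky scxr phoq hwutj kjz bvfx kjzf
Hunk 4: at line 1 remove [scxr,phoq] add [adss] -> 6 lines: jky adss hwutj kjz bvfx kjzf
Hunk 5: at line 4 remove [bvfx] add [ikl,nfg] -> 7 lines: jky adss hwutj kjz ikl nfg kjzf

Answer: jky
adss
hwutj
kjz
ikl
nfg
kjzf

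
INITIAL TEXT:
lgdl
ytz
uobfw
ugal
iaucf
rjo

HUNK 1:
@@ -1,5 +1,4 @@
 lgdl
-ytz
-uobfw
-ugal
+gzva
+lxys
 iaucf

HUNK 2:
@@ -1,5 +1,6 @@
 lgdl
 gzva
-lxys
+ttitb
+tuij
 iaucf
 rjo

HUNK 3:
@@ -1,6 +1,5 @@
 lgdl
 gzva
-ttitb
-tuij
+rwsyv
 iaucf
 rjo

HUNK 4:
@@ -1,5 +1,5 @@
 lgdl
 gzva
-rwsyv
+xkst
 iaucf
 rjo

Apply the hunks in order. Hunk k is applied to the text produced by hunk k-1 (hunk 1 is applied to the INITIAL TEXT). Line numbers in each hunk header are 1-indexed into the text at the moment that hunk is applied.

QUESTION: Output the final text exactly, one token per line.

Hunk 1: at line 1 remove [ytz,uobfw,ugal] add [gzva,lxys] -> 5 lines: lgdl gzva lxys iaucf rjo
Hunk 2: at line 1 remove [lxys] add [ttitb,tuij] -> 6 lines: lgdl gzva ttitb tuij iaucf rjo
Hunk 3: at line 1 remove [ttitb,tuij] add [rwsyv] -> 5 lines: lgdl gzva rwsyv iaucf rjo
Hunk 4: at line 1 remove [rwsyv] add [xkst] -> 5 lines: lgdl gzva xkst iaucf rjo

Answer: lgdl
gzva
xkst
iaucf
rjo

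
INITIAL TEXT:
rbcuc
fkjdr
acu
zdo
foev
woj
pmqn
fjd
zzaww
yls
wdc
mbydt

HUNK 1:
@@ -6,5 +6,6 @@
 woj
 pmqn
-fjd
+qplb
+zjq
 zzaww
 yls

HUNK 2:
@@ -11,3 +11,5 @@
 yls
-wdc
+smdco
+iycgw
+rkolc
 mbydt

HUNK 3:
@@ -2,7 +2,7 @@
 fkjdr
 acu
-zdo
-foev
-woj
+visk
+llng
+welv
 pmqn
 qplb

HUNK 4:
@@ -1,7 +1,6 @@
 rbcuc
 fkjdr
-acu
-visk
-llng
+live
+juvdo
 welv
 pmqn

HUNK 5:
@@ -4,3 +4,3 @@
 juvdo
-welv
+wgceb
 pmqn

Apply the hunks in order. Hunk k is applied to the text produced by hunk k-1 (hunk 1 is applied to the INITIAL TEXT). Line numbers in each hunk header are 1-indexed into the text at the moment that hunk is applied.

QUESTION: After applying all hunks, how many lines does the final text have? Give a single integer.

Answer: 14

Derivation:
Hunk 1: at line 6 remove [fjd] add [qplb,zjq] -> 13 lines: rbcuc fkjdr acu zdo foev woj pmqn qplb zjq zzaww yls wdc mbydt
Hunk 2: at line 11 remove [wdc] add [smdco,iycgw,rkolc] -> 15 lines: rbcuc fkjdr acu zdo foev woj pmqn qplb zjq zzaww yls smdco iycgw rkolc mbydt
Hunk 3: at line 2 remove [zdo,foev,woj] add [visk,llng,welv] -> 15 lines: rbcuc fkjdr acu visk llng welv pmqn qplb zjq zzaww yls smdco iycgw rkolc mbydt
Hunk 4: at line 1 remove [acu,visk,llng] add [live,juvdo] -> 14 lines: rbcuc fkjdr live juvdo welv pmqn qplb zjq zzaww yls smdco iycgw rkolc mbydt
Hunk 5: at line 4 remove [welv] add [wgceb] -> 14 lines: rbcuc fkjdr live juvdo wgceb pmqn qplb zjq zzaww yls smdco iycgw rkolc mbydt
Final line count: 14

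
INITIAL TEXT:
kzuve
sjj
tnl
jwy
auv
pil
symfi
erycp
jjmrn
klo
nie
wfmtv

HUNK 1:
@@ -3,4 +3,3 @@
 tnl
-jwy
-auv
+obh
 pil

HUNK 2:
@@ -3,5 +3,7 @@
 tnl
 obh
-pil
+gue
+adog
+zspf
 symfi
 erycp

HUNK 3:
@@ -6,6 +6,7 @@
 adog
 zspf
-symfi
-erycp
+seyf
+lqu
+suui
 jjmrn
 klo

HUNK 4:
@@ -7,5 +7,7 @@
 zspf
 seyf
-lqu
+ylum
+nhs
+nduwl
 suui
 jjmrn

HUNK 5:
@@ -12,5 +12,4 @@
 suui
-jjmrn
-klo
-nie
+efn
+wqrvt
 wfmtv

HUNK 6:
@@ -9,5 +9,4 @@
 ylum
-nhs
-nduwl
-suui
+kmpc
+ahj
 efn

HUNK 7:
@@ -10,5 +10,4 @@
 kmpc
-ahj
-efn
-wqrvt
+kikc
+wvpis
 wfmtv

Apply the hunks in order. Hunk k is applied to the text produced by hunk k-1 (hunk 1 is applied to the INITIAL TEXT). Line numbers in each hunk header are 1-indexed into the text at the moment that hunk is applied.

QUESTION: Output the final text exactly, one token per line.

Hunk 1: at line 3 remove [jwy,auv] add [obh] -> 11 lines: kzuve sjj tnl obh pil symfi erycp jjmrn klo nie wfmtv
Hunk 2: at line 3 remove [pil] add [gue,adog,zspf] -> 13 lines: kzuve sjj tnl obh gue adog zspf symfi erycp jjmrn klo nie wfmtv
Hunk 3: at line 6 remove [symfi,erycp] add [seyf,lqu,suui] -> 14 lines: kzuve sjj tnl obh gue adog zspf seyf lqu suui jjmrn klo nie wfmtv
Hunk 4: at line 7 remove [lqu] add [ylum,nhs,nduwl] -> 16 lines: kzuve sjj tnl obh gue adog zspf seyf ylum nhs nduwl suui jjmrn klo nie wfmtv
Hunk 5: at line 12 remove [jjmrn,klo,nie] add [efn,wqrvt] -> 15 lines: kzuve sjj tnl obh gue adog zspf seyf ylum nhs nduwl suui efn wqrvt wfmtv
Hunk 6: at line 9 remove [nhs,nduwl,suui] add [kmpc,ahj] -> 14 lines: kzuve sjj tnl obh gue adog zspf seyf ylum kmpc ahj efn wqrvt wfmtv
Hunk 7: at line 10 remove [ahj,efn,wqrvt] add [kikc,wvpis] -> 13 lines: kzuve sjj tnl obh gue adog zspf seyf ylum kmpc kikc wvpis wfmtv

Answer: kzuve
sjj
tnl
obh
gue
adog
zspf
seyf
ylum
kmpc
kikc
wvpis
wfmtv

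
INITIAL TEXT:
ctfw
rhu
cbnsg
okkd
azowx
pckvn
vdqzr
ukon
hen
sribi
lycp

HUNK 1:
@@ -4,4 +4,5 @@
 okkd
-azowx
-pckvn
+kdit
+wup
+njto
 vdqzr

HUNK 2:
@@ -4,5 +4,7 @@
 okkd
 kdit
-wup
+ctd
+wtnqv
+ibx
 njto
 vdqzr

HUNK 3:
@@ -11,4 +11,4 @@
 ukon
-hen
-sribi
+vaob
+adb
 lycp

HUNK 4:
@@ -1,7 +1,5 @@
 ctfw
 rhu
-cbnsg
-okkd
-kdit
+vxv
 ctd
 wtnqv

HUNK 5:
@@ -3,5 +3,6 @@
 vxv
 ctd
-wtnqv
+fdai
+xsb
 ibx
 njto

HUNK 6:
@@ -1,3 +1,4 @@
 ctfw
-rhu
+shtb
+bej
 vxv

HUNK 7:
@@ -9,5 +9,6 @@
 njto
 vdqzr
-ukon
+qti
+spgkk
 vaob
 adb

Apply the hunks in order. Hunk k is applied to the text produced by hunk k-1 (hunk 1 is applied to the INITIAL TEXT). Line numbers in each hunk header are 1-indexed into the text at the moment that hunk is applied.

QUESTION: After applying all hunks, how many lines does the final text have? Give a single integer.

Answer: 15

Derivation:
Hunk 1: at line 4 remove [azowx,pckvn] add [kdit,wup,njto] -> 12 lines: ctfw rhu cbnsg okkd kdit wup njto vdqzr ukon hen sribi lycp
Hunk 2: at line 4 remove [wup] add [ctd,wtnqv,ibx] -> 14 lines: ctfw rhu cbnsg okkd kdit ctd wtnqv ibx njto vdqzr ukon hen sribi lycp
Hunk 3: at line 11 remove [hen,sribi] add [vaob,adb] -> 14 lines: ctfw rhu cbnsg okkd kdit ctd wtnqv ibx njto vdqzr ukon vaob adb lycp
Hunk 4: at line 1 remove [cbnsg,okkd,kdit] add [vxv] -> 12 lines: ctfw rhu vxv ctd wtnqv ibx njto vdqzr ukon vaob adb lycp
Hunk 5: at line 3 remove [wtnqv] add [fdai,xsb] -> 13 lines: ctfw rhu vxv ctd fdai xsb ibx njto vdqzr ukon vaob adb lycp
Hunk 6: at line 1 remove [rhu] add [shtb,bej] -> 14 lines: ctfw shtb bej vxv ctd fdai xsb ibx njto vdqzr ukon vaob adb lycp
Hunk 7: at line 9 remove [ukon] add [qti,spgkk] -> 15 lines: ctfw shtb bej vxv ctd fdai xsb ibx njto vdqzr qti spgkk vaob adb lycp
Final line count: 15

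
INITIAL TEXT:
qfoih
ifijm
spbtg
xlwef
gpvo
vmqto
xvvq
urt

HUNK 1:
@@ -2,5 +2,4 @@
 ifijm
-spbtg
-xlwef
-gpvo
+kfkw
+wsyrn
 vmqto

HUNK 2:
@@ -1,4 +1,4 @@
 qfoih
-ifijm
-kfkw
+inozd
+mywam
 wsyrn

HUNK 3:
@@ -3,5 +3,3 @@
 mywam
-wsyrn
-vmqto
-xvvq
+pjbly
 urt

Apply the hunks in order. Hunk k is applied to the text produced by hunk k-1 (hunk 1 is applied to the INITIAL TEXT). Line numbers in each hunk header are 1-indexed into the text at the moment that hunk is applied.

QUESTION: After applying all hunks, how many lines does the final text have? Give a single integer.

Answer: 5

Derivation:
Hunk 1: at line 2 remove [spbtg,xlwef,gpvo] add [kfkw,wsyrn] -> 7 lines: qfoih ifijm kfkw wsyrn vmqto xvvq urt
Hunk 2: at line 1 remove [ifijm,kfkw] add [inozd,mywam] -> 7 lines: qfoih inozd mywam wsyrn vmqto xvvq urt
Hunk 3: at line 3 remove [wsyrn,vmqto,xvvq] add [pjbly] -> 5 lines: qfoih inozd mywam pjbly urt
Final line count: 5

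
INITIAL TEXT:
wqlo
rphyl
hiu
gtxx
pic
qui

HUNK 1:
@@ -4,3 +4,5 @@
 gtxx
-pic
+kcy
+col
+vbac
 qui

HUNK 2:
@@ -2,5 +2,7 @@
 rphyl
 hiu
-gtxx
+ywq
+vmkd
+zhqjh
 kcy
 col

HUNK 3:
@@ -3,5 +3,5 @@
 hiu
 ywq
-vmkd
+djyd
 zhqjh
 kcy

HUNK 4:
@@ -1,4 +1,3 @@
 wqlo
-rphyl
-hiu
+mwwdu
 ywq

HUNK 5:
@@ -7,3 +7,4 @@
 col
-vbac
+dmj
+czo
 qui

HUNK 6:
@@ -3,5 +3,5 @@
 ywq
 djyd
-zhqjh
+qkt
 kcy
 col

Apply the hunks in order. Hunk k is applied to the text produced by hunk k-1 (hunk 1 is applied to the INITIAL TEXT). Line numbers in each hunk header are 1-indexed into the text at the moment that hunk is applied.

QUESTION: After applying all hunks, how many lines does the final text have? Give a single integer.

Answer: 10

Derivation:
Hunk 1: at line 4 remove [pic] add [kcy,col,vbac] -> 8 lines: wqlo rphyl hiu gtxx kcy col vbac qui
Hunk 2: at line 2 remove [gtxx] add [ywq,vmkd,zhqjh] -> 10 lines: wqlo rphyl hiu ywq vmkd zhqjh kcy col vbac qui
Hunk 3: at line 3 remove [vmkd] add [djyd] -> 10 lines: wqlo rphyl hiu ywq djyd zhqjh kcy col vbac qui
Hunk 4: at line 1 remove [rphyl,hiu] add [mwwdu] -> 9 lines: wqlo mwwdu ywq djyd zhqjh kcy col vbac qui
Hunk 5: at line 7 remove [vbac] add [dmj,czo] -> 10 lines: wqlo mwwdu ywq djyd zhqjh kcy col dmj czo qui
Hunk 6: at line 3 remove [zhqjh] add [qkt] -> 10 lines: wqlo mwwdu ywq djyd qkt kcy col dmj czo qui
Final line count: 10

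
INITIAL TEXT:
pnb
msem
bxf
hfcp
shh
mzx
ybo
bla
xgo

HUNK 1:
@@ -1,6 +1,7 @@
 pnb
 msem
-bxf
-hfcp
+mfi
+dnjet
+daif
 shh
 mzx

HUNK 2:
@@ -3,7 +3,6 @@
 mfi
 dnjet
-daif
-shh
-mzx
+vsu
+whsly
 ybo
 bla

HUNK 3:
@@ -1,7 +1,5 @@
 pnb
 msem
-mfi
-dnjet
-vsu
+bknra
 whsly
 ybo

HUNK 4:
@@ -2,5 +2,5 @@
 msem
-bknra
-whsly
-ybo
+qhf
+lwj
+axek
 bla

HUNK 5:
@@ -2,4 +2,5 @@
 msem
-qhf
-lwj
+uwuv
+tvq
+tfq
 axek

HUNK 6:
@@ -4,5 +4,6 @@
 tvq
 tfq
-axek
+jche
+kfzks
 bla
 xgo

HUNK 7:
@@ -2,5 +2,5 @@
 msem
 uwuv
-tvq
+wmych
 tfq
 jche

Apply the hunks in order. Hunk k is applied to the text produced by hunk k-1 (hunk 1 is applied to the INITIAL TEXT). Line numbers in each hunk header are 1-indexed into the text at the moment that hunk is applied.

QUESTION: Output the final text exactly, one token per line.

Hunk 1: at line 1 remove [bxf,hfcp] add [mfi,dnjet,daif] -> 10 lines: pnb msem mfi dnjet daif shh mzx ybo bla xgo
Hunk 2: at line 3 remove [daif,shh,mzx] add [vsu,whsly] -> 9 lines: pnb msem mfi dnjet vsu whsly ybo bla xgo
Hunk 3: at line 1 remove [mfi,dnjet,vsu] add [bknra] -> 7 lines: pnb msem bknra whsly ybo bla xgo
Hunk 4: at line 2 remove [bknra,whsly,ybo] add [qhf,lwj,axek] -> 7 lines: pnb msem qhf lwj axek bla xgo
Hunk 5: at line 2 remove [qhf,lwj] add [uwuv,tvq,tfq] -> 8 lines: pnb msem uwuv tvq tfq axek bla xgo
Hunk 6: at line 4 remove [axek] add [jche,kfzks] -> 9 lines: pnb msem uwuv tvq tfq jche kfzks bla xgo
Hunk 7: at line 2 remove [tvq] add [wmych] -> 9 lines: pnb msem uwuv wmych tfq jche kfzks bla xgo

Answer: pnb
msem
uwuv
wmych
tfq
jche
kfzks
bla
xgo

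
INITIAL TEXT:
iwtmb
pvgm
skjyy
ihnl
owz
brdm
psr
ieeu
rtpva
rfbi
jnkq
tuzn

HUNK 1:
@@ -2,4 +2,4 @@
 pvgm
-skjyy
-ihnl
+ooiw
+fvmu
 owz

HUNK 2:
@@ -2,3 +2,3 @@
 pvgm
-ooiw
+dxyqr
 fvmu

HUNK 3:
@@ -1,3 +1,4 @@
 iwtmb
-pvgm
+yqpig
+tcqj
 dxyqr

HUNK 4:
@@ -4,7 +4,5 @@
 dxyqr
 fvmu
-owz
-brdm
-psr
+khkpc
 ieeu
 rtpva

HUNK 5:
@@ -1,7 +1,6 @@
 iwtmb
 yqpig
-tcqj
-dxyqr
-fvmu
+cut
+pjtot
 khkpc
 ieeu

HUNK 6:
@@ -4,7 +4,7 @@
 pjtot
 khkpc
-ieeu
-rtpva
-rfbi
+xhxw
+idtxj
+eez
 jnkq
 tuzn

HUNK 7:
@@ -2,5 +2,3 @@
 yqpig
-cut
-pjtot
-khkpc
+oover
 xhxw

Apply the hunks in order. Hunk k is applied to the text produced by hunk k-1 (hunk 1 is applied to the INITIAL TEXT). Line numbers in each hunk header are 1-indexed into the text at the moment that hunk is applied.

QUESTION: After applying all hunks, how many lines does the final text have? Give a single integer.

Answer: 8

Derivation:
Hunk 1: at line 2 remove [skjyy,ihnl] add [ooiw,fvmu] -> 12 lines: iwtmb pvgm ooiw fvmu owz brdm psr ieeu rtpva rfbi jnkq tuzn
Hunk 2: at line 2 remove [ooiw] add [dxyqr] -> 12 lines: iwtmb pvgm dxyqr fvmu owz brdm psr ieeu rtpva rfbi jnkq tuzn
Hunk 3: at line 1 remove [pvgm] add [yqpig,tcqj] -> 13 lines: iwtmb yqpig tcqj dxyqr fvmu owz brdm psr ieeu rtpva rfbi jnkq tuzn
Hunk 4: at line 4 remove [owz,brdm,psr] add [khkpc] -> 11 lines: iwtmb yqpig tcqj dxyqr fvmu khkpc ieeu rtpva rfbi jnkq tuzn
Hunk 5: at line 1 remove [tcqj,dxyqr,fvmu] add [cut,pjtot] -> 10 lines: iwtmb yqpig cut pjtot khkpc ieeu rtpva rfbi jnkq tuzn
Hunk 6: at line 4 remove [ieeu,rtpva,rfbi] add [xhxw,idtxj,eez] -> 10 lines: iwtmb yqpig cut pjtot khkpc xhxw idtxj eez jnkq tuzn
Hunk 7: at line 2 remove [cut,pjtot,khkpc] add [oover] -> 8 lines: iwtmb yqpig oover xhxw idtxj eez jnkq tuzn
Final line count: 8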